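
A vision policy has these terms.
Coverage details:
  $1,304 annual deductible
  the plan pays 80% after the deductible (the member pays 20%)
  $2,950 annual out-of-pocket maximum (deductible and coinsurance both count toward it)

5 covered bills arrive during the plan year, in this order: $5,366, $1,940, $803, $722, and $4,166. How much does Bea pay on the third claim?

Claim 1 — $5,366: deductible takes $1,304, $4,062 remains; coinsurance $4,062 × 20% = $812.40. Cost to member: $2,116.40. OOP to date $2,116.40.
Claim 2 — $1,940: deductible already satisfied, so member's share is 20% × $1,940 = $388. Member owes $388 (running OOP $2,504.40).
Claim 3 — $803: 20% coinsurance on $803 = $160.60. Cost to member: $160.60. OOP to date $2,665.

$160.60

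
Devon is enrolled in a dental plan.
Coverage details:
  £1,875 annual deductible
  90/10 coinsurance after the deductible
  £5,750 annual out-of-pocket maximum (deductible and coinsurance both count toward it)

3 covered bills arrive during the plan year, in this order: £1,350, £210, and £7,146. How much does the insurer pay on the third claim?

£6,147.90

Bill 1, £1,350: all of it applies to the deductible. Cost to patient: £1,350. OOP to date £1,350. Insurer: £1,350 − £1,350 = £0.
Bill 2, £210: all of it applies to the deductible. Patient pays £210; OOP now £1,560. Insurer: £210 − £210 = £0.
Bill 3, £7,146: £315 to deductible, leaving £6,831; patient's 10% is £683.10. Patient owes £998.10 (running OOP £2,558.10). Plan pays £7,146 − £998.10 = £6,147.90.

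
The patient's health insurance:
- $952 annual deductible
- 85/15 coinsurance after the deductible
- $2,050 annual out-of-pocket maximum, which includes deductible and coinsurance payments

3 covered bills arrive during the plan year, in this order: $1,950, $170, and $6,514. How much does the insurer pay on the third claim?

Bill 1, $1,950: $952 finishes the deductible; $998 goes to coinsurance; patient's 15% is $149.70. Patient owes $1,101.70 (running OOP $1,101.70). Insurer: $1,950 − $1,101.70 = $848.30.
Bill 2, $170: deductible met; 15% of $170 = $25.50. Cost to patient: $25.50. OOP to date $1,127.20. Plan pays $170 − $25.50 = $144.50.
Bill 3, $6,514: deductible met; 15% of $6,514 = $977.10. OOP would hit $2,104.30 > $2,050, so the cap limits the patient to $2,050 − $1,127.20 = $922.80. Insurer: $6,514 − $922.80 = $5,591.20.

$5,591.20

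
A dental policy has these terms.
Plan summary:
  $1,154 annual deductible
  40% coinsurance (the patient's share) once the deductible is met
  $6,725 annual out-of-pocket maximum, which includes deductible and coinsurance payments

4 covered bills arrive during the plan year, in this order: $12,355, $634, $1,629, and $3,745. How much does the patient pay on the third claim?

Claim 1 ($12,355): $1,154 to deductible, leaving $11,201; 40% of $11,201 = $4,480.40. Patient pays $5,634.40; OOP now $5,634.40.
Claim 2 ($634): deductible already satisfied, so patient's share is 40% × $634 = $253.60. Patient pays $253.60; OOP now $5,888.
Claim 3 ($1,629): deductible met; 40% of $1,629 = $651.60. Cost to patient: $651.60. OOP to date $6,539.60.

$651.60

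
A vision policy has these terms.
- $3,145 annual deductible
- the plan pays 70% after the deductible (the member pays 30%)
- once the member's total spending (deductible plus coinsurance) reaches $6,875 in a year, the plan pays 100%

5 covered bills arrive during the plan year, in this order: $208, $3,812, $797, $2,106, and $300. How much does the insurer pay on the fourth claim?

$1,474.20

#1 ($208): fully absorbed by the deductible. Member pays $208; OOP now $208. Insurer: $208 − $208 = $0.
#2 ($3,812): $2,937 finishes the deductible; $875 goes to coinsurance; member's 30% is $262.50. Cost to member: $3,199.50. OOP to date $3,407.50. Plan pays $3,812 − $3,199.50 = $612.50.
#3 ($797): deductible already satisfied, so member's share is 30% × $797 = $239.10. Member pays $239.10; OOP now $3,646.60. Plan pays $797 − $239.10 = $557.90.
#4 ($2,106): 30% coinsurance on $2,106 = $631.80. Cost to member: $631.80. OOP to date $4,278.40. Plan pays $2,106 − $631.80 = $1,474.20.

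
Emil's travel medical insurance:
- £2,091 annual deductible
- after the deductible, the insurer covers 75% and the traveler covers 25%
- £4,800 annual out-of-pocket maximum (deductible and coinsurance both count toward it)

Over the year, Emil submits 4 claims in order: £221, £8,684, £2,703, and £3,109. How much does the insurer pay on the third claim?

£2,027.25

#1 (£221): all of it applies to the deductible. Traveler owes £221 (running OOP £221). Plan pays £221 − £221 = £0.
#2 (£8,684): deductible takes £1,870, £6,814 remains; 25% of £6,814 = £1,703.50. Traveler pays £3,573.50; OOP now £3,794.50. Insurer: £8,684 − £3,573.50 = £5,110.50.
#3 (£2,703): deductible met; 25% of £2,703 = £675.75. Traveler pays £675.75; OOP now £4,470.25. Plan pays £2,703 − £675.75 = £2,027.25.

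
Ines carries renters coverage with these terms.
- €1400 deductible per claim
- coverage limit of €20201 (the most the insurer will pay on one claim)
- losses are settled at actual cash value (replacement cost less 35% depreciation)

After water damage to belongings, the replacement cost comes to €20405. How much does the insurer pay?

Depreciate 35%: the covered value is €20405 × 0.65 = €13263.25.
After the deductible, €13263.25 − €1400 = €11863.25 remains.
That's under the €20201 cap, so the insurer reimburses the full €11863.25.

€11863.25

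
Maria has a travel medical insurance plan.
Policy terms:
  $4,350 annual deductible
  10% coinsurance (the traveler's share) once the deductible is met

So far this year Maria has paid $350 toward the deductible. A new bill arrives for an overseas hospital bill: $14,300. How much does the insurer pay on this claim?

$9,270

$350 of the $4,350 deductible is already met, leaving $4,000.
The remaining $10,300 (= $14,300 − $4,000) moves to coinsurance.
Traveler's 10% share of $10,300 is $1,030.
Traveler responsibility: $4,000 + $1,030 = $5,030.
Insurer pays the balance: $14,300 − $5,030 = $9,270.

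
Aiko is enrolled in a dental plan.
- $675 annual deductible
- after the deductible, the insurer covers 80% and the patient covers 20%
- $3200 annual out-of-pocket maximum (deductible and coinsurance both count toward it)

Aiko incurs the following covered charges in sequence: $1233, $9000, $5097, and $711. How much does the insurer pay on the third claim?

$4483.60

Bill 1, $1233: $675 finishes the deductible; $558 goes to coinsurance; patient's 20% is $111.60. Cost to patient: $786.60. OOP to date $786.60. Plan pays $1233 − $786.60 = $446.40.
Bill 2, $9000: deductible met; 20% of $9000 = $1800. Patient pays $1800; OOP now $2586.60. Insurer: $9000 − $1800 = $7200.
Bill 3, $5097: deductible met; 20% of $5097 = $1019.40. Adding that to $2586.60 gives $3606, past the $3200 cap; patient pays only $3200 − $2586.60 = $613.40. Insurer: $5097 − $613.40 = $4483.60.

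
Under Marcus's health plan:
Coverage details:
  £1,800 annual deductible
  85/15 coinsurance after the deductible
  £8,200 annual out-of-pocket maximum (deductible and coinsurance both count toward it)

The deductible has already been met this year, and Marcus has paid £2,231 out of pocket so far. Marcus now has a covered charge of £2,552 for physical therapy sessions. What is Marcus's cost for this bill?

With the deductible met, the entire £2,552 is subject to coinsurance.
Coinsurance: £2,552 × 15% = £382.80.
Cumulative spending £2,231 + £382.80 = £2,613.80 stays under the £8,200 maximum.

£382.80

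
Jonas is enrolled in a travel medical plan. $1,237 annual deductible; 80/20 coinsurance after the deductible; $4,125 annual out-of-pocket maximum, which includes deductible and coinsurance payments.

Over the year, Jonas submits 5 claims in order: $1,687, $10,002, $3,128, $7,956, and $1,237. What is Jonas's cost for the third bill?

$625.60

Bill 1, $1,687: deductible takes $1,237, $450 remains; traveler's 20% is $90. Cost to traveler: $1,327. OOP to date $1,327.
Bill 2, $10,002: 20% coinsurance on $10,002 = $2,000.40. Cost to traveler: $2,000.40. OOP to date $3,327.40.
Bill 3, $3,128: deductible already satisfied, so traveler's share is 20% × $3,128 = $625.60. Cost to traveler: $625.60. OOP to date $3,953.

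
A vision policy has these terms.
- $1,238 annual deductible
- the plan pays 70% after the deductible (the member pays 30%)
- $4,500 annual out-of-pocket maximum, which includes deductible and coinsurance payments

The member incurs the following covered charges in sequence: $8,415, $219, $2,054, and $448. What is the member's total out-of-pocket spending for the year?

$4,207.40

Claim 1 — $8,415: $1,238 to deductible, leaving $7,177; 30% of $7,177 = $2,153.10. Member pays $3,391.10; OOP now $3,391.10.
Claim 2 — $219: 30% coinsurance on $219 = $65.70. Member owes $65.70 (running OOP $3,456.80).
Claim 3 — $2,054: 30% coinsurance on $2,054 = $616.20. Member pays $616.20; OOP now $4,073.
Claim 4 — $448: deductible met; 30% of $448 = $134.40. Member owes $134.40 (running OOP $4,207.40).
Summing the member's payments: $3,391.10 + $65.70 + $616.20 + $134.40 = $4,207.40.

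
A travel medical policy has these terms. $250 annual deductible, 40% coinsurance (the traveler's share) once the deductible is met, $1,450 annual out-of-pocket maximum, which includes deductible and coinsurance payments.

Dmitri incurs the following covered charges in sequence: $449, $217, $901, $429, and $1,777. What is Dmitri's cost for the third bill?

Claim 1 — $449: deductible takes $250, $199 remains; 40% of $199 = $79.60. Cost to traveler: $329.60. OOP to date $329.60.
Claim 2 — $217: deductible met; 40% of $217 = $86.80. Traveler pays $86.80; OOP now $416.40.
Claim 3 — $901: deductible met; 40% of $901 = $360.40. Cost to traveler: $360.40. OOP to date $776.80.

$360.40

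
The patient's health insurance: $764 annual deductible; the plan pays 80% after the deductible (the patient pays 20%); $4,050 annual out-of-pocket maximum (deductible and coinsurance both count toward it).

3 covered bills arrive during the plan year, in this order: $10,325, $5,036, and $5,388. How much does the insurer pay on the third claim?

Claim 1 ($10,325): deductible takes $764, $9,561 remains; patient's 20% is $1,912.20. Patient owes $2,676.20 (running OOP $2,676.20). Plan pays $10,325 − $2,676.20 = $7,648.80.
Claim 2 ($5,036): 20% coinsurance on $5,036 = $1,007.20. Cost to patient: $1,007.20. OOP to date $3,683.40. Insurer: $5,036 − $1,007.20 = $4,028.80.
Claim 3 ($5,388): deductible already satisfied, so patient's share is 20% × $5,388 = $1,077.60. That would push OOP to $4,761, over the $4,050 cap, so patient pays $4,050 − $3,683.40 = $366.60. Insurer: $5,388 − $366.60 = $5,021.40.

$5,021.40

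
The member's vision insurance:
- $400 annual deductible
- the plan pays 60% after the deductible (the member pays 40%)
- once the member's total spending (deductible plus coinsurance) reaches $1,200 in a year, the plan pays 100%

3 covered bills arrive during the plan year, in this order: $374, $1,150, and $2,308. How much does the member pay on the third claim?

$350.40

Bill 1, $374: all of it applies to the deductible. Member owes $374 (running OOP $374).
Bill 2, $1,150: $26 finishes the deductible; $1,124 goes to coinsurance; coinsurance $1,124 × 40% = $449.60. Cost to member: $475.60. OOP to date $849.60.
Bill 3, $2,308: 40% coinsurance on $2,308 = $923.20. OOP would hit $1,772.80 > $1,200, so the cap limits the member to $1,200 − $849.60 = $350.40.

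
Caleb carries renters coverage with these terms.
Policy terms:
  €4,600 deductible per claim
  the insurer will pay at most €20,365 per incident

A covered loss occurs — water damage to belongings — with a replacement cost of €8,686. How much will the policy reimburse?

Subtract the deductible: €8,686 − €4,600 = €4,086.
€4,086 ≤ €20,365, so the limit doesn't bind; insurer pays €4,086.

€4,086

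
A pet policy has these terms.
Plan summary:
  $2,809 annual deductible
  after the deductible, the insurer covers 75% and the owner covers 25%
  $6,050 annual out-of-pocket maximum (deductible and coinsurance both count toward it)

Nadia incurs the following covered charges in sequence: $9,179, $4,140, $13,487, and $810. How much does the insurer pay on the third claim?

Claim 1 ($9,179): $2,809 to deductible, leaving $6,370; owner's 25% is $1,592.50. Owner owes $4,401.50 (running OOP $4,401.50). Plan pays $9,179 − $4,401.50 = $4,777.50.
Claim 2 ($4,140): deductible already satisfied, so owner's share is 25% × $4,140 = $1,035. Owner pays $1,035; OOP now $5,436.50. Insurer: $4,140 − $1,035 = $3,105.
Claim 3 ($13,487): 25% coinsurance on $13,487 = $3,371.75. That would push OOP to $8,808.25, over the $6,050 cap, so owner pays $6,050 − $5,436.50 = $613.50. Insurer: $13,487 − $613.50 = $12,873.50.

$12,873.50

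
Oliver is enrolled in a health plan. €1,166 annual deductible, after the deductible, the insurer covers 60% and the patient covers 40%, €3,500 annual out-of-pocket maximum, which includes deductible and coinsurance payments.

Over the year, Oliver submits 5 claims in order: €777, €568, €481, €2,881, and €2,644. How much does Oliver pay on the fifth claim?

€917.60

Bill 1, €777: all of it applies to the deductible. Cost to patient: €777. OOP to date €777.
Bill 2, €568: deductible takes €389, €179 remains; patient's 40% is €71.60. Cost to patient: €460.60. OOP to date €1,237.60.
Bill 3, €481: 40% coinsurance on €481 = €192.40. Cost to patient: €192.40. OOP to date €1,430.
Bill 4, €2,881: deductible already satisfied, so patient's share is 40% × €2,881 = €1,152.40. Patient owes €1,152.40 (running OOP €2,582.40).
Bill 5, €2,644: deductible already satisfied, so patient's share is 40% × €2,644 = €1,057.60. That would push OOP to €3,640, over the €3,500 cap, so patient pays €3,500 − €2,582.40 = €917.60.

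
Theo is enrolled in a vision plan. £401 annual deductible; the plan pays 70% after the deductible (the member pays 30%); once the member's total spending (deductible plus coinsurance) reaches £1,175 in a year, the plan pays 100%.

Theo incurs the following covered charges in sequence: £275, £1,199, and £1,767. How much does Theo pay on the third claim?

£452.10

Claim 1 — £275: all of it applies to the deductible. Cost to member: £275. OOP to date £275.
Claim 2 — £1,199: deductible takes £126, £1,073 remains; coinsurance £1,073 × 30% = £321.90. Member pays £447.90; OOP now £722.90.
Claim 3 — £1,767: 30% coinsurance on £1,767 = £530.10. Adding that to £722.90 gives £1,253, past the £1,175 cap; member pays only £1,175 − £722.90 = £452.10.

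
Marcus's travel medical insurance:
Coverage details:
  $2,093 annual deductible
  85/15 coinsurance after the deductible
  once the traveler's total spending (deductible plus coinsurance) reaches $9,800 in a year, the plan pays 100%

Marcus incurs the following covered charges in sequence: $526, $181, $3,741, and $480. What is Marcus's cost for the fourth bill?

Claim 1 ($526): entire amount goes to the deductible. Traveler pays $526; OOP now $526.
Claim 2 ($181): all of it applies to the deductible. Traveler pays $181; OOP now $707.
Claim 3 ($3,741): $1,386 to deductible, leaving $2,355; coinsurance $2,355 × 15% = $353.25. Cost to traveler: $1,739.25. OOP to date $2,446.25.
Claim 4 ($480): 15% coinsurance on $480 = $72. Traveler owes $72 (running OOP $2,518.25).

$72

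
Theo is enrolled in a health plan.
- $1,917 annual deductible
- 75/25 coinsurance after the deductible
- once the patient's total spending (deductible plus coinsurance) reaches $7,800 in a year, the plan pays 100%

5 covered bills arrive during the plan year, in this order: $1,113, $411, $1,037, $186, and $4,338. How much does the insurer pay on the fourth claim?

$139.50

Claim 1 — $1,113: entire amount goes to the deductible. Patient owes $1,113 (running OOP $1,113). Insurer: $1,113 − $1,113 = $0.
Claim 2 — $411: entire amount goes to the deductible. Patient owes $411 (running OOP $1,524). Insurer: $411 − $411 = $0.
Claim 3 — $1,037: $393 to deductible, leaving $644; patient's 25% is $161. Patient pays $554; OOP now $2,078. Insurer: $1,037 − $554 = $483.
Claim 4 — $186: 25% coinsurance on $186 = $46.50. Cost to patient: $46.50. OOP to date $2,124.50. Plan pays $186 − $46.50 = $139.50.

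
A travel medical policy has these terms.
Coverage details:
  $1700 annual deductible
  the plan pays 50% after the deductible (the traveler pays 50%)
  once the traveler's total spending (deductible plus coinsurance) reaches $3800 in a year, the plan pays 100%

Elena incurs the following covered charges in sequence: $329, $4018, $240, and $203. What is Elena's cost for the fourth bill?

#1 ($329): all of it applies to the deductible. Cost to traveler: $329. OOP to date $329.
#2 ($4018): $1371 to deductible, leaving $2647; traveler's 50% is $1323.50. Traveler pays $2694.50; OOP now $3023.50.
#3 ($240): deductible already satisfied, so traveler's share is 50% × $240 = $120. Traveler owes $120 (running OOP $3143.50).
#4 ($203): 50% coinsurance on $203 = $101.50. Traveler owes $101.50 (running OOP $3245).

$101.50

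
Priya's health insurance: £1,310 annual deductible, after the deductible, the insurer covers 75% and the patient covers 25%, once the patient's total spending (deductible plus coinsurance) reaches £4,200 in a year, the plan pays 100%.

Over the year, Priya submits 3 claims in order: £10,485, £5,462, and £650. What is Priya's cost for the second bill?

#1 (£10,485): £1,310 finishes the deductible; £9,175 goes to coinsurance; 25% of £9,175 = £2,293.75. Cost to patient: £3,603.75. OOP to date £3,603.75.
#2 (£5,462): deductible already satisfied, so patient's share is 25% × £5,462 = £1,365.50. OOP would hit £4,969.25 > £4,200, so the cap limits the patient to £4,200 − £3,603.75 = £596.25.

£596.25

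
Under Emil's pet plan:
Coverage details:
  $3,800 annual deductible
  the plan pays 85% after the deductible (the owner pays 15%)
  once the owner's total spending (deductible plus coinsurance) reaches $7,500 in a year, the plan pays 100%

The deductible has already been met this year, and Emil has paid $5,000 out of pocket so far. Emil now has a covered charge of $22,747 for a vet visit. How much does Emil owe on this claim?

$2,500

The deductible is already satisfied, so the full bill goes to coinsurance.
Owner's 15% share of $22,747 is $3,412.05.
Year-to-date out-of-pocket would reach $5,000 + $3,412.05 = $8,412.05, above the $7,500 maximum, so the owner pays only $7,500 − $5,000 = $2,500.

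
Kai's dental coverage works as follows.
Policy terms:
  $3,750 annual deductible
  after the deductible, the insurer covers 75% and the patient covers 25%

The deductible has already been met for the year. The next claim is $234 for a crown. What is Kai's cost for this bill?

$58.50

With the deductible met, the entire $234 is subject to coinsurance.
25% of $234 = $58.50 falls to the patient.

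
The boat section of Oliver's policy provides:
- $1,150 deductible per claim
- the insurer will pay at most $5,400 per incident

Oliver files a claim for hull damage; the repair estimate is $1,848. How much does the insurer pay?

$698

Less the $1,150 deductible: $1,848 − $1,150 = $698.
That's under the $5,400 cap, so the insurer reimburses the full $698.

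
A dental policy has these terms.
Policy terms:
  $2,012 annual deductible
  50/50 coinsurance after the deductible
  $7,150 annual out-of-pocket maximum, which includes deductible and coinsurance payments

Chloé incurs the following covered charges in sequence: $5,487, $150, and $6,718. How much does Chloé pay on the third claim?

#1 ($5,487): deductible takes $2,012, $3,475 remains; patient's 50% is $1,737.50. Patient pays $3,749.50; OOP now $3,749.50.
#2 ($150): deductible met; 50% of $150 = $75. Patient owes $75 (running OOP $3,824.50).
#3 ($6,718): 50% coinsurance on $6,718 = $3,359. Adding that to $3,824.50 gives $7,183.50, past the $7,150 cap; patient pays only $7,150 − $3,824.50 = $3,325.50.

$3,325.50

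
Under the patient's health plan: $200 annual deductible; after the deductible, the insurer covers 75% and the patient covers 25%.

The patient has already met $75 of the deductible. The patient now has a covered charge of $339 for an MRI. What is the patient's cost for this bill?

$178.50

Remaining deductible: $200 − $75 = $125.
That leaves $339 − $125 = $214 for coinsurance.
Coinsurance: $214 × 25% = $53.50.
That puts the patient's cost at $125 + $53.50 = $178.50.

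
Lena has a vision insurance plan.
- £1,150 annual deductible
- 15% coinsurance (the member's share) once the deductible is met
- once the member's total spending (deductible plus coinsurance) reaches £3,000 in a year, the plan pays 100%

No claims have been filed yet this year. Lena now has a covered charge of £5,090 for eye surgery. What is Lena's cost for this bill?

Nothing has been paid toward the £1,150 deductible, so the first £1,150 of this charge is applied there.
That leaves £5,090 − £1,150 = £3,940 for coinsurance.
Coinsurance: £3,940 × 15% = £591.
So the member owes £1,150 + £591 = £1,741 before any cap.
Cumulative spending £0 + £1,741 = £1,741 stays under the £3,000 maximum.

£1,741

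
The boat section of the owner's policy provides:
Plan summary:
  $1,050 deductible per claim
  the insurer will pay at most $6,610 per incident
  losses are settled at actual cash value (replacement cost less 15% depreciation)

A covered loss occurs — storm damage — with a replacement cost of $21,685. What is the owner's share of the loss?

Actual cash value after 15% depreciation: $21,685 × 85% = $18,432.25.
Less the $1,050 deductible: $18,432.25 − $1,050 = $17,382.25.
The $6,610 per-incident cap binds; insurer pays $6,610.
The owner bears the rest of the original loss: $21,685 − $6,610 = $15,075.

$15,075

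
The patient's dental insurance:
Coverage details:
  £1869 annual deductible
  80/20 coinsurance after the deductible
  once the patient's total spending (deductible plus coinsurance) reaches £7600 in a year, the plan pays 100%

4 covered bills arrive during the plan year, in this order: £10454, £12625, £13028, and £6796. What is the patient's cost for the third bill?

#1 (£10454): £1869 to deductible, leaving £8585; coinsurance £8585 × 20% = £1717. Patient pays £3586; OOP now £3586.
#2 (£12625): deductible met; 20% of £12625 = £2525. Cost to patient: £2525. OOP to date £6111.
#3 (£13028): 20% coinsurance on £13028 = £2605.60. Adding that to £6111 gives £8716.60, past the £7600 cap; patient pays only £7600 − £6111 = £1489.

£1489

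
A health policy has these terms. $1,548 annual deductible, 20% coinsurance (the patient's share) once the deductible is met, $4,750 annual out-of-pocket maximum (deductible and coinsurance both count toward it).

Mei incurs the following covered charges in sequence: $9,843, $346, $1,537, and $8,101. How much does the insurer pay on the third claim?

$1,229.60

Bill 1, $9,843: $1,548 to deductible, leaving $8,295; coinsurance $8,295 × 20% = $1,659. Cost to patient: $3,207. OOP to date $3,207. Insurer: $9,843 − $3,207 = $6,636.
Bill 2, $346: deductible already satisfied, so patient's share is 20% × $346 = $69.20. Patient owes $69.20 (running OOP $3,276.20). Insurer: $346 − $69.20 = $276.80.
Bill 3, $1,537: 20% coinsurance on $1,537 = $307.40. Cost to patient: $307.40. OOP to date $3,583.60. Plan pays $1,537 − $307.40 = $1,229.60.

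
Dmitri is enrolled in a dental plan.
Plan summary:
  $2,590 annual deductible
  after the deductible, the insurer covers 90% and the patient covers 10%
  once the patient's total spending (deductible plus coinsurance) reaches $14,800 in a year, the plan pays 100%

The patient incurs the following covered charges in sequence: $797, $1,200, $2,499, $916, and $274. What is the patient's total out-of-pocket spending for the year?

#1 ($797): entire amount goes to the deductible. Cost to patient: $797. OOP to date $797.
#2 ($1,200): all of it applies to the deductible. Patient pays $1,200; OOP now $1,997.
#3 ($2,499): $593 to deductible, leaving $1,906; coinsurance $1,906 × 10% = $190.60. Patient pays $783.60; OOP now $2,780.60.
#4 ($916): 10% coinsurance on $916 = $91.60. Patient owes $91.60 (running OOP $2,872.20).
#5 ($274): 10% coinsurance on $274 = $27.40. Cost to patient: $27.40. OOP to date $2,899.60.
Summing the patient's payments: $797 + $1,200 + $783.60 + $91.60 + $27.40 = $2,899.60.

$2,899.60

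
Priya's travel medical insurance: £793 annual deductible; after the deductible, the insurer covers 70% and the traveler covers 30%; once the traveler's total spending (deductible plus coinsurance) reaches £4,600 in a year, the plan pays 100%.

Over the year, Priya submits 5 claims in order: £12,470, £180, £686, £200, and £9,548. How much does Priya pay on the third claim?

£205.80

#1 (£12,470): £793 to deductible, leaving £11,677; 30% of £11,677 = £3,503.10. Traveler pays £4,296.10; OOP now £4,296.10.
#2 (£180): deductible already satisfied, so traveler's share is 30% × £180 = £54. Cost to traveler: £54. OOP to date £4,350.10.
#3 (£686): deductible met; 30% of £686 = £205.80. Traveler owes £205.80 (running OOP £4,555.90).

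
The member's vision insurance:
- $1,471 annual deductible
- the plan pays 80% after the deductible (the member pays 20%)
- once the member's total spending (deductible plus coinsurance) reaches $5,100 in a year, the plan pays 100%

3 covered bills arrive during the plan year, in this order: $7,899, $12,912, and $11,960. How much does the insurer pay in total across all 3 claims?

Claim 1 ($7,899): deductible takes $1,471, $6,428 remains; coinsurance $6,428 × 20% = $1,285.60. Cost to member: $2,756.60. OOP to date $2,756.60. Plan pays $7,899 − $2,756.60 = $5,142.40.
Claim 2 ($12,912): 20% coinsurance on $12,912 = $2,582.40. OOP would hit $5,339 > $5,100, so the cap limits the member to $5,100 − $2,756.60 = $2,343.40. Insurer: $12,912 − $2,343.40 = $10,568.60.
Claim 3 ($11,960): deductible met; 20% of $11,960 = $2,392. That would push OOP to $7,492, over the $5,100 cap, so member pays $5,100 − $5,100 = $0. Insurer: $11,960 − $0 = $11,960.
Insurer total = bills − member's total = $32,771 − $5,100 = $27,671.

$27,671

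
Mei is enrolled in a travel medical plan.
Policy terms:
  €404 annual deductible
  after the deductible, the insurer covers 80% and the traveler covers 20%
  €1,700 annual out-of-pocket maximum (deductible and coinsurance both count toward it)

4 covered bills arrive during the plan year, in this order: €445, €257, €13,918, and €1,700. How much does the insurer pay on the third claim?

#1 (€445): deductible takes €404, €41 remains; coinsurance €41 × 20% = €8.20. Traveler pays €412.20; OOP now €412.20. Insurer: €445 − €412.20 = €32.80.
#2 (€257): deductible already satisfied, so traveler's share is 20% × €257 = €51.40. Cost to traveler: €51.40. OOP to date €463.60. Insurer: €257 − €51.40 = €205.60.
#3 (€13,918): deductible already satisfied, so traveler's share is 20% × €13,918 = €2,783.60. OOP would hit €3,247.20 > €1,700, so the cap limits the traveler to €1,700 − €463.60 = €1,236.40. Insurer: €13,918 − €1,236.40 = €12,681.60.

€12,681.60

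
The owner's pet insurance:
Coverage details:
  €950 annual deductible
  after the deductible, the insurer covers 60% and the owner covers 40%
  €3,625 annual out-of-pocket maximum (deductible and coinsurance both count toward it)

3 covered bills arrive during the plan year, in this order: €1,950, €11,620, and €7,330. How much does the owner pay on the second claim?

€2,275

Claim 1 — €1,950: €950 finishes the deductible; €1,000 goes to coinsurance; coinsurance €1,000 × 40% = €400. Cost to owner: €1,350. OOP to date €1,350.
Claim 2 — €11,620: deductible already satisfied, so owner's share is 40% × €11,620 = €4,648. OOP would hit €5,998 > €3,625, so the cap limits the owner to €3,625 − €1,350 = €2,275.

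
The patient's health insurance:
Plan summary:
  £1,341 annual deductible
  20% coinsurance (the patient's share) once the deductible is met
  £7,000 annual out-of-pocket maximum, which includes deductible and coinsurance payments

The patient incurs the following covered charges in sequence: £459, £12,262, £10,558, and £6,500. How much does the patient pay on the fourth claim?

£1,271.40

Claim 1 (£459): fully absorbed by the deductible. Patient owes £459 (running OOP £459).
Claim 2 (£12,262): £882 finishes the deductible; £11,380 goes to coinsurance; 20% of £11,380 = £2,276. Patient pays £3,158; OOP now £3,617.
Claim 3 (£10,558): deductible already satisfied, so patient's share is 20% × £10,558 = £2,111.60. Patient owes £2,111.60 (running OOP £5,728.60).
Claim 4 (£6,500): deductible met; 20% of £6,500 = £1,300. That would push OOP to £7,028.60, over the £7,000 cap, so patient pays £7,000 − £5,728.60 = £1,271.40.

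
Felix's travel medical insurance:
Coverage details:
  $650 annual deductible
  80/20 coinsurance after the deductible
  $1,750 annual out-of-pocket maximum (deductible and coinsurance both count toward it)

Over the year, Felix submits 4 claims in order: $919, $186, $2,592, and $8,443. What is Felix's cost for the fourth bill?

Claim 1 — $919: $650 finishes the deductible; $269 goes to coinsurance; coinsurance $269 × 20% = $53.80. Traveler pays $703.80; OOP now $703.80.
Claim 2 — $186: deductible already satisfied, so traveler's share is 20% × $186 = $37.20. Traveler pays $37.20; OOP now $741.
Claim 3 — $2,592: deductible already satisfied, so traveler's share is 20% × $2,592 = $518.40. Cost to traveler: $518.40. OOP to date $1,259.40.
Claim 4 — $8,443: deductible already satisfied, so traveler's share is 20% × $8,443 = $1,688.60. OOP would hit $2,948 > $1,750, so the cap limits the traveler to $1,750 − $1,259.40 = $490.60.

$490.60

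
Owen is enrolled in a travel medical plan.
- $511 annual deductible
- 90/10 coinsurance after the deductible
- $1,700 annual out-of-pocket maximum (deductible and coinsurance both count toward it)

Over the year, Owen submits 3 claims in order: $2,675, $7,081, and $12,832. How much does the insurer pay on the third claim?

Bill 1, $2,675: $511 finishes the deductible; $2,164 goes to coinsurance; 10% of $2,164 = $216.40. Traveler pays $727.40; OOP now $727.40. Plan pays $2,675 − $727.40 = $1,947.60.
Bill 2, $7,081: deductible met; 10% of $7,081 = $708.10. Traveler pays $708.10; OOP now $1,435.50. Insurer: $7,081 − $708.10 = $6,372.90.
Bill 3, $12,832: 10% coinsurance on $12,832 = $1,283.20. OOP would hit $2,718.70 > $1,700, so the cap limits the traveler to $1,700 − $1,435.50 = $264.50. Plan pays $12,832 − $264.50 = $12,567.50.

$12,567.50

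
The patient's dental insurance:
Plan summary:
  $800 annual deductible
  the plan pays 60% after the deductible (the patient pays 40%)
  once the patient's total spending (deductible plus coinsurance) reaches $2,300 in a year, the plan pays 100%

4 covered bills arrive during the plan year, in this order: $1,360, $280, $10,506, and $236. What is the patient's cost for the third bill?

$1,164

#1 ($1,360): $800 finishes the deductible; $560 goes to coinsurance; patient's 40% is $224. Patient pays $1,024; OOP now $1,024.
#2 ($280): 40% coinsurance on $280 = $112. Patient owes $112 (running OOP $1,136).
#3 ($10,506): deductible met; 40% of $10,506 = $4,202.40. Adding that to $1,136 gives $5,338.40, past the $2,300 cap; patient pays only $2,300 − $1,136 = $1,164.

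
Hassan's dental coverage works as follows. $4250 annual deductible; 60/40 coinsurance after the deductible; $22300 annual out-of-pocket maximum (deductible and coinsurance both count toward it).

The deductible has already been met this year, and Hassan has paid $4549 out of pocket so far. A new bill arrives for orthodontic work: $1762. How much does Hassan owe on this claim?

$704.80

The deductible is already satisfied, so the full bill goes to coinsurance.
Patient's 40% share of $1762 is $704.80.
Cumulative spending $4549 + $704.80 = $5253.80 stays under the $22300 maximum.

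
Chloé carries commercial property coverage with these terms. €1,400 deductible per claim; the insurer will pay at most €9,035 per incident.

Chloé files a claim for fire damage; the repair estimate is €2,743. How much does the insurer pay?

Less the €1,400 deductible: €2,743 − €1,400 = €1,343.
That's under the €9,035 cap, so the insurer reimburses the full €1,343.

€1,343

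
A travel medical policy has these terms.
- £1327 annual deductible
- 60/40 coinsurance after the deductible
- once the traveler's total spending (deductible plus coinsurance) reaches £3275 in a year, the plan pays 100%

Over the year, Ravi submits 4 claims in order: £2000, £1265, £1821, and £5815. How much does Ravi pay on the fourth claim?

£444.40

#1 (£2000): £1327 finishes the deductible; £673 goes to coinsurance; coinsurance £673 × 40% = £269.20. Traveler pays £1596.20; OOP now £1596.20.
#2 (£1265): 40% coinsurance on £1265 = £506. Traveler owes £506 (running OOP £2102.20).
#3 (£1821): deductible already satisfied, so traveler's share is 40% × £1821 = £728.40. Traveler pays £728.40; OOP now £2830.60.
#4 (£5815): deductible met; 40% of £5815 = £2326. Adding that to £2830.60 gives £5156.60, past the £3275 cap; traveler pays only £3275 − £2830.60 = £444.40.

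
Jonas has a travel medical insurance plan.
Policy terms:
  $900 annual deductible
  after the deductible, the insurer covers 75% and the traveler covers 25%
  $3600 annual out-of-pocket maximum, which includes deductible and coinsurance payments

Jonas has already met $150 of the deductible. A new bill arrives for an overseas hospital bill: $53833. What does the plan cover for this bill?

$50383

Deductible still to meet: $900 − $150 = $750.
The remaining $53083 (= $53833 − $750) moves to coinsurance.
25% of $53083 = $13270.75 falls to the traveler.
So the traveler owes $750 + $13270.75 = $14020.75 before any cap.
That would bring total out-of-pocket to $14170.75, past the $3600 cap. The traveler is capped at $3600 − $150 = $3450 on this claim.
The insurer covers the remainder: $53833 − $3450 = $50383.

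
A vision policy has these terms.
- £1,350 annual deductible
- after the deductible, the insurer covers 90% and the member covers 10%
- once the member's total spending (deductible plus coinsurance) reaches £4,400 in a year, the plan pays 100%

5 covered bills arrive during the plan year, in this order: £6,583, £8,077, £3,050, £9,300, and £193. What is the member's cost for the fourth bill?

£930

Claim 1 (£6,583): deductible takes £1,350, £5,233 remains; coinsurance £5,233 × 10% = £523.30. Member owes £1,873.30 (running OOP £1,873.30).
Claim 2 (£8,077): 10% coinsurance on £8,077 = £807.70. Member pays £807.70; OOP now £2,681.
Claim 3 (£3,050): deductible already satisfied, so member's share is 10% × £3,050 = £305. Member pays £305; OOP now £2,986.
Claim 4 (£9,300): deductible already satisfied, so member's share is 10% × £9,300 = £930. Cost to member: £930. OOP to date £3,916.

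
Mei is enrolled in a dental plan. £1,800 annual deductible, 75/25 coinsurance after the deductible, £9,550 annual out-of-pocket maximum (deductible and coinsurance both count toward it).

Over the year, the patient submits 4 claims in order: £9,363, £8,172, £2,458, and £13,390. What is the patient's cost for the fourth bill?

Bill 1, £9,363: £1,800 to deductible, leaving £7,563; 25% of £7,563 = £1,890.75. Cost to patient: £3,690.75. OOP to date £3,690.75.
Bill 2, £8,172: 25% coinsurance on £8,172 = £2,043. Cost to patient: £2,043. OOP to date £5,733.75.
Bill 3, £2,458: deductible already satisfied, so patient's share is 25% × £2,458 = £614.50. Cost to patient: £614.50. OOP to date £6,348.25.
Bill 4, £13,390: 25% coinsurance on £13,390 = £3,347.50. That would push OOP to £9,695.75, over the £9,550 cap, so patient pays £9,550 − £6,348.25 = £3,201.75.

£3,201.75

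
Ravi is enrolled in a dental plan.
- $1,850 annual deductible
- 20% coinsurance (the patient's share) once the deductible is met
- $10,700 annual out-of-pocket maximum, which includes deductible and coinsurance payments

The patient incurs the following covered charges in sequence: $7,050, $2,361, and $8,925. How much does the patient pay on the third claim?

$1,785

Claim 1 ($7,050): $1,850 to deductible, leaving $5,200; 20% of $5,200 = $1,040. Patient pays $2,890; OOP now $2,890.
Claim 2 ($2,361): deductible met; 20% of $2,361 = $472.20. Patient owes $472.20 (running OOP $3,362.20).
Claim 3 ($8,925): 20% coinsurance on $8,925 = $1,785. Patient pays $1,785; OOP now $5,147.20.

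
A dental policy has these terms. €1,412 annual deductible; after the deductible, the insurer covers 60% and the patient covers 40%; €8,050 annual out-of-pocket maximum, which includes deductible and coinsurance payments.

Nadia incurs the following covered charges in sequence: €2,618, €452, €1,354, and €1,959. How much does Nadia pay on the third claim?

€541.60

Bill 1, €2,618: €1,412 to deductible, leaving €1,206; 40% of €1,206 = €482.40. Cost to patient: €1,894.40. OOP to date €1,894.40.
Bill 2, €452: deductible met; 40% of €452 = €180.80. Patient pays €180.80; OOP now €2,075.20.
Bill 3, €1,354: deductible met; 40% of €1,354 = €541.60. Patient owes €541.60 (running OOP €2,616.80).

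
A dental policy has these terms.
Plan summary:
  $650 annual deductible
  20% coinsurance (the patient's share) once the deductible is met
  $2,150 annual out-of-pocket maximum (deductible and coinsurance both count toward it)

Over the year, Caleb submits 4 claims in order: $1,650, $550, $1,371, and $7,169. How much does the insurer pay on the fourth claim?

$6,253.20

#1 ($1,650): $650 to deductible, leaving $1,000; coinsurance $1,000 × 20% = $200. Cost to patient: $850. OOP to date $850. Insurer: $1,650 − $850 = $800.
#2 ($550): deductible already satisfied, so patient's share is 20% × $550 = $110. Patient owes $110 (running OOP $960). Plan pays $550 − $110 = $440.
#3 ($1,371): deductible met; 20% of $1,371 = $274.20. Patient owes $274.20 (running OOP $1,234.20). Insurer: $1,371 − $274.20 = $1,096.80.
#4 ($7,169): deductible met; 20% of $7,169 = $1,433.80. That would push OOP to $2,668, over the $2,150 cap, so patient pays $2,150 − $1,234.20 = $915.80. Plan pays $7,169 − $915.80 = $6,253.20.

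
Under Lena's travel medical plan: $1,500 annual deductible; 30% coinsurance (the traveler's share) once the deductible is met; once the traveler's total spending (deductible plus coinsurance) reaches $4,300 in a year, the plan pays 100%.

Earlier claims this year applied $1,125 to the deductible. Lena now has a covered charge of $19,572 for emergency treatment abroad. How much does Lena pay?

$1,125 of the $1,500 deductible is already met, leaving $375.
The remaining $19,197 (= $19,572 − $375) moves to coinsurance.
Coinsurance: $19,197 × 30% = $5,759.10.
Traveler responsibility before any cap: $375 + $5,759.10 = $6,134.10.
That would bring total out-of-pocket to $7,259.10, past the $4,300 cap. The traveler is capped at $4,300 − $1,125 = $3,175 on this claim.

$3,175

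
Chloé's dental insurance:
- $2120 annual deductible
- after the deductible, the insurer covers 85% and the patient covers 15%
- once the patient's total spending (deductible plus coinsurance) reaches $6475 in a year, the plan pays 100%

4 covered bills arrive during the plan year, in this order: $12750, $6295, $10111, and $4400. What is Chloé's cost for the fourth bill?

$299.60

Claim 1 — $12750: $2120 to deductible, leaving $10630; coinsurance $10630 × 15% = $1594.50. Cost to patient: $3714.50. OOP to date $3714.50.
Claim 2 — $6295: 15% coinsurance on $6295 = $944.25. Patient pays $944.25; OOP now $4658.75.
Claim 3 — $10111: deductible already satisfied, so patient's share is 15% × $10111 = $1516.65. Cost to patient: $1516.65. OOP to date $6175.40.
Claim 4 — $4400: 15% coinsurance on $4400 = $660. That would push OOP to $6835.40, over the $6475 cap, so patient pays $6475 − $6175.40 = $299.60.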